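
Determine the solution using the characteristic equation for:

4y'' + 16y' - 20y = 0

Characteristic equation: 4r² + 16r - 20 = 0
Divide by 4: r² + 4r - 5 = 0
Roots: r = 1, -5 (distinct real)
General solution: y = C₁e^x + C₂e^(-5x)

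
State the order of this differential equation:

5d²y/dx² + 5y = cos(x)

The order is 2 (highest derivative is of order 2).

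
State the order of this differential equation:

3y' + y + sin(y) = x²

The order is 1 (highest derivative is of order 1).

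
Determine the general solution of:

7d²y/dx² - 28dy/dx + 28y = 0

Characteristic equation: 7r² - 28r + 28 = 0
Divide by 7: r² - 4r + 4 = 0
Factored: (r - 2)² = 0
Repeated root: r = 2
General solution: y = (C₁ + C₂x)e^(2x)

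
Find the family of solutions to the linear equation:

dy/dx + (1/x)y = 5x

Using integrating factor method:

General solution: y = (5/3)x^2 + C/x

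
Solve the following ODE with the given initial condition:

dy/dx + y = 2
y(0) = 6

General solution: y = 2 + Ce^(-x)
Applying y(0) = 6: C = 6 - 2 = 4
Particular solution: y = 2 + 4e^(-x)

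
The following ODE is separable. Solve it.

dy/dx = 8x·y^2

Separating variables and integrating:
-1/y = 4x^2 + C

General solution: y^-1 = -4x^2 + C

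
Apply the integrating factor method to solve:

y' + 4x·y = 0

Using integrating factor method:

General solution: y = Ce^(-2x^2)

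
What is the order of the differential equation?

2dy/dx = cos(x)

The order is 1 (highest derivative is of order 1).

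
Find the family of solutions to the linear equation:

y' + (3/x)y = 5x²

Using integrating factor method:

General solution: y = (5/6)x^3 + Cx^(-3)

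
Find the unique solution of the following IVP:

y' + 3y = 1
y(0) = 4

General solution: y = 1/3 + Ce^(-3x)
Applying y(0) = 4: C = 4 - 1/3 = 11/3
Particular solution: y = 1/3 + (11/3)e^(-3x)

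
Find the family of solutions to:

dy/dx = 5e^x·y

Separating variables and integrating:
ln|y| = 5e^x + C

General solution: y = Ce^(5e^x)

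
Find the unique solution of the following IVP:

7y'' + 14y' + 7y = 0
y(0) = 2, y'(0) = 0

General solution: y = (C₁ + C₂x)e^(-x)
Repeated root r = -1
Applying ICs: C₁ = 2, C₂ = 2
Particular solution: y = (2 + 2x)e^(-x)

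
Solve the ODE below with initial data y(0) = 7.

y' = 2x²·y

General solution: y = Ce^(2x³/3)
Applying IC y(0) = 7:
Particular solution: y = 7e^(2x³/3)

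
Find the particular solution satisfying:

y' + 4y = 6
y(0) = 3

General solution: y = 3/2 + Ce^(-4x)
Applying y(0) = 3: C = 3 - 3/2 = 3/2
Particular solution: y = 3/2 + (3/2)e^(-4x)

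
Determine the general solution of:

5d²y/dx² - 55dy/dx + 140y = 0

Characteristic equation: 5r² - 55r + 140 = 0
Divide by 5: r² - 11r + 28 = 0
Roots: r = 4, 7 (distinct real)
General solution: y = C₁e^(4x) + C₂e^(7x)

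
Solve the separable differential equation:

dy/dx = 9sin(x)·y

Separating variables and integrating:
ln|y| = -9cos(x) + C

General solution: y = Ce^(-9cos(x))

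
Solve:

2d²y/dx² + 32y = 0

Characteristic equation: 2r² + 32 = 0
Divide by 2: r² + 16 = 0
Roots: r = ±4i (complex conjugates)
General solution: y = C₁cos(4x) + C₂sin(4x)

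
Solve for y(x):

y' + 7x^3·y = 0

Using integrating factor method:

General solution: y = Ce^(-7x^4/4)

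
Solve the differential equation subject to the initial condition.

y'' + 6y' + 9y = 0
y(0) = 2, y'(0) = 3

General solution: y = (C₁ + C₂x)e^(-3x)
Repeated root r = -3
Applying ICs: C₁ = 2, C₂ = 9
Particular solution: y = (2 + 9x)e^(-3x)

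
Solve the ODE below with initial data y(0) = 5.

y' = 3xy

General solution: y = Ce^(3x²/2)
Applying IC y(0) = 5:
Particular solution: y = 5e^(3x²/2)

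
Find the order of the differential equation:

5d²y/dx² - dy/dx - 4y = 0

The order is 2 (highest derivative is of order 2).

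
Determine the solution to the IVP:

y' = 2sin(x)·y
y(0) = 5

General solution: y = Ce^(-2cos(x))
Applying IC y(0) = 5:
Particular solution: y = 5e^(2(1-cos(x)))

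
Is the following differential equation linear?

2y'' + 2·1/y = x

No. Nonlinear (1/y term)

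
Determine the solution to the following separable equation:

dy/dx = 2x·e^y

Separating variables and integrating:
-e^(-y) = x² + C

General solution: y = -ln(C - x²)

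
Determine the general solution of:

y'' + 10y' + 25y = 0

Characteristic equation: r² + 10r + 25 = 0
Factored: (r + 5)² = 0
Repeated root: r = -5
General solution: y = (C₁ + C₂x)e^(-5x)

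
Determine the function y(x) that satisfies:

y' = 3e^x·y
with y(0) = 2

General solution: y = Ce^(3e^x)
Applying IC y(0) = 2:
Particular solution: y = 2e^(3(e^x - 1))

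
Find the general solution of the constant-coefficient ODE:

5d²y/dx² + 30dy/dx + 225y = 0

Characteristic equation: 5r² + 30r + 225 = 0
Divide by 5: r² + 6r + 45 = 0
Roots: r = -3 ± 6i (complex conjugates)
General solution: y = e^(-3x)(C₁cos(6x) + C₂sin(6x))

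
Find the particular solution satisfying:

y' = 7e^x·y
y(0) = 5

General solution: y = Ce^(7e^x)
Applying IC y(0) = 5:
Particular solution: y = 5e^(7(e^x - 1))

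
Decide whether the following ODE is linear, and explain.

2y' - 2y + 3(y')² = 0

Nonlinear ((y')² term)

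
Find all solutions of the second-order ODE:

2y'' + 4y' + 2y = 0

Characteristic equation: 2r² + 4r + 2 = 0
Divide by 2: r² + 2r + 1 = 0
Factored: (r + 1)² = 0
Repeated root: r = -1
General solution: y = (C₁ + C₂x)e^(-x)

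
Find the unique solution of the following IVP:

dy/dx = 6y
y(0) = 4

General solution: y = Ce^(6x)
Applying IC y(0) = 4:
Particular solution: y = 4e^(6x)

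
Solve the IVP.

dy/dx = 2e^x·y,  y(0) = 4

General solution: y = Ce^(2e^x)
Applying IC y(0) = 4:
Particular solution: y = 4e^(2(e^x - 1))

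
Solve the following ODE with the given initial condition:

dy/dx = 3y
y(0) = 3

General solution: y = Ce^(3x)
Applying IC y(0) = 3:
Particular solution: y = 3e^(3x)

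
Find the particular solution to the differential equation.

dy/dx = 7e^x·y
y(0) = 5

General solution: y = Ce^(7e^x)
Applying IC y(0) = 5:
Particular solution: y = 5e^(7(e^x - 1))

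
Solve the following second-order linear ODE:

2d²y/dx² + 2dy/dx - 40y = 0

Characteristic equation: 2r² + 2r - 40 = 0
Divide by 2: r² + r - 20 = 0
Roots: r = 4, -5 (distinct real)
General solution: y = C₁e^(4x) + C₂e^(-5x)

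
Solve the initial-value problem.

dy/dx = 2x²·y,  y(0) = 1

General solution: y = Ce^(2x³/3)
Applying IC y(0) = 1:
Particular solution: y = e^(2x³/3)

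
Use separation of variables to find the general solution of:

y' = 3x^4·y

Separating variables and integrating:
ln|y| = 3x^5/5 + C

General solution: y = Ce^(3x^5/5)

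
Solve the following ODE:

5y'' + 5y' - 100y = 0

Characteristic equation: 5r² + 5r - 100 = 0
Divide by 5: r² + r - 20 = 0
Roots: r = 4, -5 (distinct real)
General solution: y = C₁e^(4x) + C₂e^(-5x)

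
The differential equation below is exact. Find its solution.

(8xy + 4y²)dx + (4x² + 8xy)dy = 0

Verify exactness: ∂M/∂y = ∂N/∂x ✓
Find F(x,y) such that ∂F/∂x = M, ∂F/∂y = N
Solution: 4x²y + 4xy² = C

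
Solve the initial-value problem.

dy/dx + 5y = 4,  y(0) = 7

General solution: y = 4/5 + Ce^(-5x)
Applying y(0) = 7: C = 7 - 4/5 = 31/5
Particular solution: y = 4/5 + (31/5)e^(-5x)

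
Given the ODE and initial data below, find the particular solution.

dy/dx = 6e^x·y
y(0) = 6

General solution: y = Ce^(6e^x)
Applying IC y(0) = 6:
Particular solution: y = 6e^(6(e^x - 1))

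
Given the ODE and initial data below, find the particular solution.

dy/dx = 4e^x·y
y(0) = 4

General solution: y = Ce^(4e^x)
Applying IC y(0) = 4:
Particular solution: y = 4e^(4(e^x - 1))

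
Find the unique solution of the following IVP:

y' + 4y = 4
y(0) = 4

General solution: y = 1 + Ce^(-4x)
Applying y(0) = 4: C = 4 - 1 = 3
Particular solution: y = 1 + 3e^(-4x)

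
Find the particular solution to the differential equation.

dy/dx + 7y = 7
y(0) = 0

General solution: y = 1 + Ce^(-7x)
Applying y(0) = 0: C = 0 - 1 = -1
Particular solution: y = 1 - e^(-7x)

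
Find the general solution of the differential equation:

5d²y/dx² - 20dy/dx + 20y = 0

Characteristic equation: 5r² - 20r + 20 = 0
Divide by 5: r² - 4r + 4 = 0
Factored: (r - 2)² = 0
Repeated root: r = 2
General solution: y = (C₁ + C₂x)e^(2x)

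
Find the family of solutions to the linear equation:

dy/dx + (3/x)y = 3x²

Using integrating factor method:

General solution: y = (1/2)x^3 + Cx^(-3)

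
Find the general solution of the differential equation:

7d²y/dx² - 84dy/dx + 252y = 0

Characteristic equation: 7r² - 84r + 252 = 0
Divide by 7: r² - 12r + 36 = 0
Factored: (r - 6)² = 0
Repeated root: r = 6
General solution: y = (C₁ + C₂x)e^(6x)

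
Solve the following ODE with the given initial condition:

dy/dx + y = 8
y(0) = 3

General solution: y = 8 + Ce^(-x)
Applying y(0) = 3: C = 3 - 8 = -5
Particular solution: y = 8 - 5e^(-x)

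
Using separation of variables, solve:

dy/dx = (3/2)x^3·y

Separating variables and integrating:
ln|y| = 3x^4/8 + C

General solution: y = Ce^(3x^4/8)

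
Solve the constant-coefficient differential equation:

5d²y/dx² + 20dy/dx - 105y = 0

Characteristic equation: 5r² + 20r - 105 = 0
Divide by 5: r² + 4r - 21 = 0
Roots: r = 3, -7 (distinct real)
General solution: y = C₁e^(3x) + C₂e^(-7x)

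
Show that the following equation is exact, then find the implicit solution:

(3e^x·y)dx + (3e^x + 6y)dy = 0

Verify exactness: ∂M/∂y = ∂N/∂x ✓
Find F(x,y) such that ∂F/∂x = M, ∂F/∂y = N
Solution: 3e^x·y + 3y² = C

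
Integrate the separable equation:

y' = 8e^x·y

Separating variables and integrating:
ln|y| = 8e^x + C

General solution: y = Ce^(8e^x)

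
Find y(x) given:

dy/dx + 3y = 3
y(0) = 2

General solution: y = 1 + Ce^(-3x)
Applying y(0) = 2: C = 2 - 1 = 1
Particular solution: y = 1 + e^(-3x)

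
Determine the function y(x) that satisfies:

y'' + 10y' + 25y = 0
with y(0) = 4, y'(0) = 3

General solution: y = (C₁ + C₂x)e^(-5x)
Repeated root r = -5
Applying ICs: C₁ = 4, C₂ = 23
Particular solution: y = (4 + 23x)e^(-5x)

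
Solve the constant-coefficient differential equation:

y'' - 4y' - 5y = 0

Characteristic equation: r² - 4r - 5 = 0
Roots: r = 5, -1 (distinct real)
General solution: y = C₁e^(5x) + C₂e^(-x)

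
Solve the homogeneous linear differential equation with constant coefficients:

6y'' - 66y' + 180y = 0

Characteristic equation: 6r² - 66r + 180 = 0
Divide by 6: r² - 11r + 30 = 0
Roots: r = 6, 5 (distinct real)
General solution: y = C₁e^(6x) + C₂e^(5x)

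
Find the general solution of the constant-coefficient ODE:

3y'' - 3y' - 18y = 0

Characteristic equation: 3r² - 3r - 18 = 0
Divide by 3: r² - r - 6 = 0
Roots: r = 3, -2 (distinct real)
General solution: y = C₁e^(3x) + C₂e^(-2x)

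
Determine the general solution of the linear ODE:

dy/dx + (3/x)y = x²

Using integrating factor method:

General solution: y = (1/6)x^3 + Cx^(-3)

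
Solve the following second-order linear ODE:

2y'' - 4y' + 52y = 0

Characteristic equation: 2r² - 4r + 52 = 0
Divide by 2: r² - 2r + 26 = 0
Roots: r = 1 ± 5i (complex conjugates)
General solution: y = e^x(C₁cos(5x) + C₂sin(5x))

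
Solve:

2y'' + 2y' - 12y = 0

Characteristic equation: 2r² + 2r - 12 = 0
Divide by 2: r² + r - 6 = 0
Roots: r = 2, -3 (distinct real)
General solution: y = C₁e^(2x) + C₂e^(-3x)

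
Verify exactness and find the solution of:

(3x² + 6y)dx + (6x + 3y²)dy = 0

Verify exactness: ∂M/∂y = ∂N/∂x ✓
Find F(x,y) such that ∂F/∂x = M, ∂F/∂y = N
Solution: x³ + 6xy + y³ = C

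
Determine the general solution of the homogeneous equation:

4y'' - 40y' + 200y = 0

Characteristic equation: 4r² - 40r + 200 = 0
Divide by 4: r² - 10r + 50 = 0
Roots: r = 5 ± 5i (complex conjugates)
General solution: y = e^(5x)(C₁cos(5x) + C₂sin(5x))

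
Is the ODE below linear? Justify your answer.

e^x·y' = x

Yes. Linear (y and its derivatives appear to the first power only, no products of y terms)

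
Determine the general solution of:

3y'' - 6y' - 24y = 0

Characteristic equation: 3r² - 6r - 24 = 0
Divide by 3: r² - 2r - 8 = 0
Roots: r = 4, -2 (distinct real)
General solution: y = C₁e^(4x) + C₂e^(-2x)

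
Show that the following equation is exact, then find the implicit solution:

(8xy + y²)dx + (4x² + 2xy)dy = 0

Verify exactness: ∂M/∂y = ∂N/∂x ✓
Find F(x,y) such that ∂F/∂x = M, ∂F/∂y = N
Solution: 4x²y + xy² = C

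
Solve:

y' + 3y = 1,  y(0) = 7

General solution: y = 1/3 + Ce^(-3x)
Applying y(0) = 7: C = 7 - 1/3 = 20/3
Particular solution: y = 1/3 + (20/3)e^(-3x)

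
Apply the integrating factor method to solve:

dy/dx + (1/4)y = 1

Using integrating factor method:

General solution: y = 4 + Ce^(-x/4)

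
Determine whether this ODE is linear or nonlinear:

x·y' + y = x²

Linear (y and its derivatives appear to the first power only, no products of y terms)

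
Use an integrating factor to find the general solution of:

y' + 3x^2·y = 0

Using integrating factor method:

General solution: y = Ce^(-x^3)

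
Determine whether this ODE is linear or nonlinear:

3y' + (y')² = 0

Nonlinear ((y')² term)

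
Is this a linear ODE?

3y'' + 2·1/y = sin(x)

No. Nonlinear (1/y term)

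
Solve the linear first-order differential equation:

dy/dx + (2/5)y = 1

Using integrating factor method:

General solution: y = 5/2 + Ce^(-2x/5)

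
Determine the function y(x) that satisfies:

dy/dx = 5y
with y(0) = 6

General solution: y = Ce^(5x)
Applying IC y(0) = 6:
Particular solution: y = 6e^(5x)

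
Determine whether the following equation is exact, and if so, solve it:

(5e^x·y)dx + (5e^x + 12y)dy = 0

Verify exactness: ∂M/∂y = ∂N/∂x ✓
Find F(x,y) such that ∂F/∂x = M, ∂F/∂y = N
Solution: 5e^x·y + 6y² = C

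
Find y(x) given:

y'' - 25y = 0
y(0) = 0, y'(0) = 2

General solution: y = C₁e^(5x) + C₂e^(-5x)
Applying ICs: C₁ = 1/5, C₂ = -1/5
Particular solution: y = (1/5)e^(5x) - (1/5)e^(-5x)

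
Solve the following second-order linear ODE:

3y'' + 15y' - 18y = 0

Characteristic equation: 3r² + 15r - 18 = 0
Divide by 3: r² + 5r - 6 = 0
Roots: r = 1, -6 (distinct real)
General solution: y = C₁e^x + C₂e^(-6x)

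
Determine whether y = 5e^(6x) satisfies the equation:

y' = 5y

Verification:
y = 5e^(6x)
y' = 30e^(6x)
But 5y = 25e^(6x)
y' ≠ 5y — the derivative does not match

No, it is not a solution.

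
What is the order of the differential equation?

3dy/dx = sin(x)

The order is 1 (highest derivative is of order 1).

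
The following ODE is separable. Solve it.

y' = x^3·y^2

Separating variables and integrating:
-1/y = x^4/4 + C

General solution: y^-1 = (-1/4)x^4 + C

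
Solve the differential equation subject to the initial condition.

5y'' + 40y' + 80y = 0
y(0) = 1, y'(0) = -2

General solution: y = (C₁ + C₂x)e^(-4x)
Repeated root r = -4
Applying ICs: C₁ = 1, C₂ = 2
Particular solution: y = (1 + 2x)e^(-4x)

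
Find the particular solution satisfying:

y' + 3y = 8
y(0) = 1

General solution: y = 8/3 + Ce^(-3x)
Applying y(0) = 1: C = 1 - 8/3 = -5/3
Particular solution: y = 8/3 - (5/3)e^(-3x)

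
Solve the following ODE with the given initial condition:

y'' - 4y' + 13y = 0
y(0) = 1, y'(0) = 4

General solution: y = e^(2x)(C₁cos(3x) + C₂sin(3x))
Complex roots r = 2 ± 3i
Applying ICs: C₁ = 1, C₂ = 2/3
Particular solution: y = e^(2x)(cos(3x) + (2/3)sin(3x))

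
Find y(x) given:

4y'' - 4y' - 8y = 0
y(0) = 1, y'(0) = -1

General solution: y = C₁e^(2x) + C₂e^(-x)
Applying ICs: C₁ = 0, C₂ = 1
Particular solution: y = e^(-x)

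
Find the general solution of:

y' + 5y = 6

Using integrating factor method:

General solution: y = 6/5 + Ce^(-5x)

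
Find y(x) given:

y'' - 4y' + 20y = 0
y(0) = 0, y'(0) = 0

General solution: y = e^(2x)(C₁cos(4x) + C₂sin(4x))
Complex roots r = 2 ± 4i
Applying ICs: C₁ = 0, C₂ = 0
Particular solution: y = 0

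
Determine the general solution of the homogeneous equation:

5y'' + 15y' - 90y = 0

Characteristic equation: 5r² + 15r - 90 = 0
Divide by 5: r² + 3r - 18 = 0
Roots: r = 3, -6 (distinct real)
General solution: y = C₁e^(3x) + C₂e^(-6x)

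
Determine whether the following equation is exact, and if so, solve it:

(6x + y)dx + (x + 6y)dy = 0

Verify exactness: ∂M/∂y = ∂N/∂x ✓
Find F(x,y) such that ∂F/∂x = M, ∂F/∂y = N
Solution: 3x² + xy + 3y² = C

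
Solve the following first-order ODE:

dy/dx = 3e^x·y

Separating variables and integrating:
ln|y| = 3e^x + C

General solution: y = Ce^(3e^x)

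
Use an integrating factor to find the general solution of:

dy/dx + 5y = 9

Using integrating factor method:

General solution: y = 9/5 + Ce^(-5x)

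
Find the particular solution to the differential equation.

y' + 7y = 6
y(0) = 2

General solution: y = 6/7 + Ce^(-7x)
Applying y(0) = 2: C = 2 - 6/7 = 8/7
Particular solution: y = 6/7 + (8/7)e^(-7x)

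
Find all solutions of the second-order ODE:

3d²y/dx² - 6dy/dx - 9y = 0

Characteristic equation: 3r² - 6r - 9 = 0
Divide by 3: r² - 2r - 3 = 0
Roots: r = 3, -1 (distinct real)
General solution: y = C₁e^(3x) + C₂e^(-x)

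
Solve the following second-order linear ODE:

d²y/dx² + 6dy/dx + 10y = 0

Characteristic equation: r² + 6r + 10 = 0
Roots: r = -3 ± i (complex conjugates)
General solution: y = e^(-3x)(C₁cos(x) + C₂sin(x))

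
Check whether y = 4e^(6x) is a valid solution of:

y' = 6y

Verification:
y = 4e^(6x)
y' = 24e^(6x)
6y = 24e^(6x)
y' = 6y ✓

Yes, it is a solution.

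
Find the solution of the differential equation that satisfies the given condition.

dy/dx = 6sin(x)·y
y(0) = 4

General solution: y = Ce^(-6cos(x))
Applying IC y(0) = 4:
Particular solution: y = 4e^(6(1-cos(x)))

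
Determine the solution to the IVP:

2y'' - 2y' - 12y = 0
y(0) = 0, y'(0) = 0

General solution: y = C₁e^(3x) + C₂e^(-2x)
Applying ICs: C₁ = 0, C₂ = 0
Particular solution: y = 0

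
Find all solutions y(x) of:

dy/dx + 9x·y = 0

Using integrating factor method:

General solution: y = Ce^(-9x^2/2)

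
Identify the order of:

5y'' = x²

The order is 2 (highest derivative is of order 2).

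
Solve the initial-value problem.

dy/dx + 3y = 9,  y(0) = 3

General solution: y = 3 + Ce^(-3x)
Applying y(0) = 3: C = 3 - 3 = 0
Particular solution: y = 3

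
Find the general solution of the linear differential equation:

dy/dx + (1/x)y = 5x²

Using integrating factor method:

General solution: y = (5/4)x^3 + C/x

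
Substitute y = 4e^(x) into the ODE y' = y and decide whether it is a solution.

Verification:
y = 4e^(x)
y' = 4e^(x)
y = 4e^(x)
y' = y ✓

Yes, it is a solution.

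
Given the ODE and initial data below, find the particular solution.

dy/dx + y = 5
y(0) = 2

General solution: y = 5 + Ce^(-x)
Applying y(0) = 2: C = 2 - 5 = -3
Particular solution: y = 5 - 3e^(-x)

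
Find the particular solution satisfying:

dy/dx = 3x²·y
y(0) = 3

General solution: y = Ce^(x³)
Applying IC y(0) = 3:
Particular solution: y = 3e^(x³)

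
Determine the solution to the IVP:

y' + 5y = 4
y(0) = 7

General solution: y = 4/5 + Ce^(-5x)
Applying y(0) = 7: C = 7 - 4/5 = 31/5
Particular solution: y = 4/5 + (31/5)e^(-5x)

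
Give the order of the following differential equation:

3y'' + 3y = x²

The order is 2 (highest derivative is of order 2).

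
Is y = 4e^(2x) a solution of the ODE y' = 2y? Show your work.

Verification:
y = 4e^(2x)
y' = 8e^(2x)
2y = 8e^(2x)
y' = 2y ✓

Yes, it is a solution.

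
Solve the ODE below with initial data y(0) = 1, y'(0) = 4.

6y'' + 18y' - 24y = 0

General solution: y = C₁e^x + C₂e^(-4x)
Applying ICs: C₁ = 8/5, C₂ = -3/5
Particular solution: y = (8/5)e^x - (3/5)e^(-4x)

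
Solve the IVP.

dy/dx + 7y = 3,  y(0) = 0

General solution: y = 3/7 + Ce^(-7x)
Applying y(0) = 0: C = 0 - 3/7 = -3/7
Particular solution: y = 3/7 - (3/7)e^(-7x)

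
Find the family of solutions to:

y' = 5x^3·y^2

Separating variables and integrating:
-1/y = 5x^4/4 + C

General solution: y^-1 = (-5/4)x^4 + C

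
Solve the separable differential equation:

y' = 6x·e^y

Separating variables and integrating:
-e^(-y) = 3x² + C

General solution: y = -ln(C - 3x²)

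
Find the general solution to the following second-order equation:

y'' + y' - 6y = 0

Characteristic equation: r² + r - 6 = 0
Roots: r = 2, -3 (distinct real)
General solution: y = C₁e^(2x) + C₂e^(-3x)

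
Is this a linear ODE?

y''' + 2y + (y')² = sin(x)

No. Nonlinear ((y')² term)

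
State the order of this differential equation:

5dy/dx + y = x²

The order is 1 (highest derivative is of order 1).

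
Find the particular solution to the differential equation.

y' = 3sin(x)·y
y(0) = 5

General solution: y = Ce^(-3cos(x))
Applying IC y(0) = 5:
Particular solution: y = 5e^(3(1-cos(x)))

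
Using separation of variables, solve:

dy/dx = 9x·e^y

Separating variables and integrating:
-e^(-y) = 9x²/2 + C

General solution: y = -ln(C - 9x²/2)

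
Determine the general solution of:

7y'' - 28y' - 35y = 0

Characteristic equation: 7r² - 28r - 35 = 0
Divide by 7: r² - 4r - 5 = 0
Roots: r = 5, -1 (distinct real)
General solution: y = C₁e^(5x) + C₂e^(-x)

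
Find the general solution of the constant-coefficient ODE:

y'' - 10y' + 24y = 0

Characteristic equation: r² - 10r + 24 = 0
Roots: r = 6, 4 (distinct real)
General solution: y = C₁e^(6x) + C₂e^(4x)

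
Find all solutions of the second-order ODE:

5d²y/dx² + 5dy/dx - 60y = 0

Characteristic equation: 5r² + 5r - 60 = 0
Divide by 5: r² + r - 12 = 0
Roots: r = 3, -4 (distinct real)
General solution: y = C₁e^(3x) + C₂e^(-4x)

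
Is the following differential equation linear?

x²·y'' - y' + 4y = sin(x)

Yes. Linear (y and its derivatives appear to the first power only, no products of y terms)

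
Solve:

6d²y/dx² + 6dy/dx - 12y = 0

Characteristic equation: 6r² + 6r - 12 = 0
Divide by 6: r² + r - 2 = 0
Roots: r = 1, -2 (distinct real)
General solution: y = C₁e^x + C₂e^(-2x)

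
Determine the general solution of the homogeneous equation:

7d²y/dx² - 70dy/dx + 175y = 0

Characteristic equation: 7r² - 70r + 175 = 0
Divide by 7: r² - 10r + 25 = 0
Factored: (r - 5)² = 0
Repeated root: r = 5
General solution: y = (C₁ + C₂x)e^(5x)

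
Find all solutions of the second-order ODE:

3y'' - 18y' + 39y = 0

Characteristic equation: 3r² - 18r + 39 = 0
Divide by 3: r² - 6r + 13 = 0
Roots: r = 3 ± 2i (complex conjugates)
General solution: y = e^(3x)(C₁cos(2x) + C₂sin(2x))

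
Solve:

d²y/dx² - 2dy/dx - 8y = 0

Characteristic equation: r² - 2r - 8 = 0
Roots: r = 4, -2 (distinct real)
General solution: y = C₁e^(4x) + C₂e^(-2x)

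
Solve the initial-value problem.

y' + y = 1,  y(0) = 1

General solution: y = 1 + Ce^(-x)
Applying y(0) = 1: C = 1 - 1 = 0
Particular solution: y = 1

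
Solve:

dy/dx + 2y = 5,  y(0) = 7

General solution: y = 5/2 + Ce^(-2x)
Applying y(0) = 7: C = 7 - 5/2 = 9/2
Particular solution: y = 5/2 + (9/2)e^(-2x)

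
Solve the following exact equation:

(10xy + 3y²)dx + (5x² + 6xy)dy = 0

Verify exactness: ∂M/∂y = ∂N/∂x ✓
Find F(x,y) such that ∂F/∂x = M, ∂F/∂y = N
Solution: 5x²y + 3xy² = C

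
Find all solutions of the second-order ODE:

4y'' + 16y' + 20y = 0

Characteristic equation: 4r² + 16r + 20 = 0
Divide by 4: r² + 4r + 5 = 0
Roots: r = -2 ± i (complex conjugates)
General solution: y = e^(-2x)(C₁cos(x) + C₂sin(x))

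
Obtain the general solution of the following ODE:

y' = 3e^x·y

Separating variables and integrating:
ln|y| = 3e^x + C

General solution: y = Ce^(3e^x)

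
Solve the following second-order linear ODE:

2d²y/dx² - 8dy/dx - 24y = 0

Characteristic equation: 2r² - 8r - 24 = 0
Divide by 2: r² - 4r - 12 = 0
Roots: r = 6, -2 (distinct real)
General solution: y = C₁e^(6x) + C₂e^(-2x)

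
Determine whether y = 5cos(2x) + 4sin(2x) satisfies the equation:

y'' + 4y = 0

Verification:
y'' = -20cos(2x) - 16sin(2x)
y'' + 4y = 0 ✓

Yes, it is a solution.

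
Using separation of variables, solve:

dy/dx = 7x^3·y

Separating variables and integrating:
ln|y| = 7x^4/4 + C

General solution: y = Ce^(7x^4/4)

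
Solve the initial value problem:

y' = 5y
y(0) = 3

General solution: y = Ce^(5x)
Applying IC y(0) = 3:
Particular solution: y = 3e^(5x)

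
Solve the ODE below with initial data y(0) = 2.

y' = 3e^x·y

General solution: y = Ce^(3e^x)
Applying IC y(0) = 2:
Particular solution: y = 2e^(3(e^x - 1))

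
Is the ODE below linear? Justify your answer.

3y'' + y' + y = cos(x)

Yes. Linear (y and its derivatives appear to the first power only, no products of y terms)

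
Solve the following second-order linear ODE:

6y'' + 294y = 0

Characteristic equation: 6r² + 294 = 0
Divide by 6: r² + 49 = 0
Roots: r = ±7i (complex conjugates)
General solution: y = C₁cos(7x) + C₂sin(7x)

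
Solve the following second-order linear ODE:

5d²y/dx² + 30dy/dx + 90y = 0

Characteristic equation: 5r² + 30r + 90 = 0
Divide by 5: r² + 6r + 18 = 0
Roots: r = -3 ± 3i (complex conjugates)
General solution: y = e^(-3x)(C₁cos(3x) + C₂sin(3x))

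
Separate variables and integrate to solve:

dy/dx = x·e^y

Separating variables and integrating:
-e^(-y) = x²/2 + C

General solution: y = -ln(C - x²/2)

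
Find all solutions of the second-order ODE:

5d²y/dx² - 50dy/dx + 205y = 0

Characteristic equation: 5r² - 50r + 205 = 0
Divide by 5: r² - 10r + 41 = 0
Roots: r = 5 ± 4i (complex conjugates)
General solution: y = e^(5x)(C₁cos(4x) + C₂sin(4x))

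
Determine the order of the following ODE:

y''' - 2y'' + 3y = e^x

The order is 3 (highest derivative is of order 3).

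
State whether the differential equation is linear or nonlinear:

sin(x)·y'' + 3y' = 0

Linear (y and its derivatives appear to the first power only, no products of y terms)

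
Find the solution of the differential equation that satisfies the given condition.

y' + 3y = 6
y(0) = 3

General solution: y = 2 + Ce^(-3x)
Applying y(0) = 3: C = 3 - 2 = 1
Particular solution: y = 2 + e^(-3x)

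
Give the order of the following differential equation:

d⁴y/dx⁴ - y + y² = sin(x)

The order is 4 (highest derivative is of order 4).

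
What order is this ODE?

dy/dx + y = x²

The order is 1 (highest derivative is of order 1).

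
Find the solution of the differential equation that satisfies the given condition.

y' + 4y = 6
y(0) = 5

General solution: y = 3/2 + Ce^(-4x)
Applying y(0) = 5: C = 5 - 3/2 = 7/2
Particular solution: y = 3/2 + (7/2)e^(-4x)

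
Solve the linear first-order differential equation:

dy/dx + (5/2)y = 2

Using integrating factor method:

General solution: y = 4/5 + Ce^(-5x/2)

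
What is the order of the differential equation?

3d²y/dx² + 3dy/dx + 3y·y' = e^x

The order is 2 (highest derivative is of order 2).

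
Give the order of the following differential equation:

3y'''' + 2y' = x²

The order is 4 (highest derivative is of order 4).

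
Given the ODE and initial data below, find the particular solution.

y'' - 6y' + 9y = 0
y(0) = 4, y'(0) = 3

General solution: y = (C₁ + C₂x)e^(3x)
Repeated root r = 3
Applying ICs: C₁ = 4, C₂ = -9
Particular solution: y = (4 - 9x)e^(3x)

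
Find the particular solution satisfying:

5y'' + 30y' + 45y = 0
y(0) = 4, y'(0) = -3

General solution: y = (C₁ + C₂x)e^(-3x)
Repeated root r = -3
Applying ICs: C₁ = 4, C₂ = 9
Particular solution: y = (4 + 9x)e^(-3x)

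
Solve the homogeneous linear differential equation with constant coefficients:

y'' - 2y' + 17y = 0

Characteristic equation: r² - 2r + 17 = 0
Roots: r = 1 ± 4i (complex conjugates)
General solution: y = e^x(C₁cos(4x) + C₂sin(4x))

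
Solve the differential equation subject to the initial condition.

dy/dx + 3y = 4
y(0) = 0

General solution: y = 4/3 + Ce^(-3x)
Applying y(0) = 0: C = 0 - 4/3 = -4/3
Particular solution: y = 4/3 - (4/3)e^(-3x)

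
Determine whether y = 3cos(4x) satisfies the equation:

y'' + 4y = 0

Verification:
y'' = -48cos(4x)
y'' + 4y ≠ 0 (frequency mismatch: got 16 instead of 4)

No, it is not a solution.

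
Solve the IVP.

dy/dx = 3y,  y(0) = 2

General solution: y = Ce^(3x)
Applying IC y(0) = 2:
Particular solution: y = 2e^(3x)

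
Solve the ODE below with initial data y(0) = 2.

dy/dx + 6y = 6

General solution: y = 1 + Ce^(-6x)
Applying y(0) = 2: C = 2 - 1 = 1
Particular solution: y = 1 + e^(-6x)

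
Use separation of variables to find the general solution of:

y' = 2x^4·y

Separating variables and integrating:
ln|y| = 2x^5/5 + C

General solution: y = Ce^(2x^5/5)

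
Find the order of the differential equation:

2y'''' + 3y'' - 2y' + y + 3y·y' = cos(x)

The order is 4 (highest derivative is of order 4).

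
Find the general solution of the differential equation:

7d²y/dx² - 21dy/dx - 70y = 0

Characteristic equation: 7r² - 21r - 70 = 0
Divide by 7: r² - 3r - 10 = 0
Roots: r = 5, -2 (distinct real)
General solution: y = C₁e^(5x) + C₂e^(-2x)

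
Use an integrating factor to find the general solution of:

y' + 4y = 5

Using integrating factor method:

General solution: y = 5/4 + Ce^(-4x)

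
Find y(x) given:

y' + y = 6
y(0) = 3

General solution: y = 6 + Ce^(-x)
Applying y(0) = 3: C = 3 - 6 = -3
Particular solution: y = 6 - 3e^(-x)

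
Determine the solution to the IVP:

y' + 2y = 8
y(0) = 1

General solution: y = 4 + Ce^(-2x)
Applying y(0) = 1: C = 1 - 4 = -3
Particular solution: y = 4 - 3e^(-2x)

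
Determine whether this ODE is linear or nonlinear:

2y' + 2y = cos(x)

Linear (y and its derivatives appear to the first power only, no products of y terms)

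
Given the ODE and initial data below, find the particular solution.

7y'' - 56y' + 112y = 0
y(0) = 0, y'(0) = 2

General solution: y = (C₁ + C₂x)e^(4x)
Repeated root r = 4
Applying ICs: C₁ = 0, C₂ = 2
Particular solution: y = 2xe^(4x)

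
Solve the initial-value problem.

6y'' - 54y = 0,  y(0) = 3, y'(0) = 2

General solution: y = C₁e^(3x) + C₂e^(-3x)
Applying ICs: C₁ = 11/6, C₂ = 7/6
Particular solution: y = (11/6)e^(3x) + (7/6)e^(-3x)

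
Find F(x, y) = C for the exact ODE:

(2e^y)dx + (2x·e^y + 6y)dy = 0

Verify exactness: ∂M/∂y = ∂N/∂x ✓
Find F(x,y) such that ∂F/∂x = M, ∂F/∂y = N
Solution: 2x·e^y + 3y² = C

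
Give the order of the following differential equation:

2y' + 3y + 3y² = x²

The order is 1 (highest derivative is of order 1).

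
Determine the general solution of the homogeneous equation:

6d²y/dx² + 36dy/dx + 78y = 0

Characteristic equation: 6r² + 36r + 78 = 0
Divide by 6: r² + 6r + 13 = 0
Roots: r = -3 ± 2i (complex conjugates)
General solution: y = e^(-3x)(C₁cos(2x) + C₂sin(2x))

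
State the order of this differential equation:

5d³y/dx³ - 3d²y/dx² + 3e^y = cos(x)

The order is 3 (highest derivative is of order 3).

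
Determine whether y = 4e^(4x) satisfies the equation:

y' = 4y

Verification:
y = 4e^(4x)
y' = 16e^(4x)
4y = 16e^(4x)
y' = 4y ✓

Yes, it is a solution.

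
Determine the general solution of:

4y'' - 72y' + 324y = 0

Characteristic equation: 4r² - 72r + 324 = 0
Divide by 4: r² - 18r + 81 = 0
Factored: (r - 9)² = 0
Repeated root: r = 9
General solution: y = (C₁ + C₂x)e^(9x)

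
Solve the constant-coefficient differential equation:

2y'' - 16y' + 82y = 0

Characteristic equation: 2r² - 16r + 82 = 0
Divide by 2: r² - 8r + 41 = 0
Roots: r = 4 ± 5i (complex conjugates)
General solution: y = e^(4x)(C₁cos(5x) + C₂sin(5x))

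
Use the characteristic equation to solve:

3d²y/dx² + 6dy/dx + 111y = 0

Characteristic equation: 3r² + 6r + 111 = 0
Divide by 3: r² + 2r + 37 = 0
Roots: r = -1 ± 6i (complex conjugates)
General solution: y = e^(-x)(C₁cos(6x) + C₂sin(6x))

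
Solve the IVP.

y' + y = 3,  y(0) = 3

General solution: y = 3 + Ce^(-x)
Applying y(0) = 3: C = 3 - 3 = 0
Particular solution: y = 3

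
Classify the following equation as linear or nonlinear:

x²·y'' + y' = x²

Linear (y and its derivatives appear to the first power only, no products of y terms)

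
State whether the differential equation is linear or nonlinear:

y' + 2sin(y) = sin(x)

Nonlinear (sin(y) is nonlinear in y)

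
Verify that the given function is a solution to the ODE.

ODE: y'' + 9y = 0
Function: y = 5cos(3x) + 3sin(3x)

Verification:
y'' = -45cos(3x) - 27sin(3x)
y'' + 9y = 0 ✓

Yes, it is a solution.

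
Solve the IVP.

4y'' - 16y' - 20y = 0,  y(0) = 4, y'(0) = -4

General solution: y = C₁e^(5x) + C₂e^(-x)
Applying ICs: C₁ = 0, C₂ = 4
Particular solution: y = 4e^(-x)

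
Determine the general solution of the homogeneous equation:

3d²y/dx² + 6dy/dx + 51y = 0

Characteristic equation: 3r² + 6r + 51 = 0
Divide by 3: r² + 2r + 17 = 0
Roots: r = -1 ± 4i (complex conjugates)
General solution: y = e^(-x)(C₁cos(4x) + C₂sin(4x))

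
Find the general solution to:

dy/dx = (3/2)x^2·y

Separating variables and integrating:
ln|y| = x^3/2 + C

General solution: y = Ce^(x^3/2)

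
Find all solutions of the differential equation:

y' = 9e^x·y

Separating variables and integrating:
ln|y| = 9e^x + C

General solution: y = Ce^(9e^x)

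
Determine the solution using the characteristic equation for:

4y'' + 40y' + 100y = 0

Characteristic equation: 4r² + 40r + 100 = 0
Divide by 4: r² + 10r + 25 = 0
Factored: (r + 5)² = 0
Repeated root: r = -5
General solution: y = (C₁ + C₂x)e^(-5x)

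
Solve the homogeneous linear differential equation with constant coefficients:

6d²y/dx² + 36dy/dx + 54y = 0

Characteristic equation: 6r² + 36r + 54 = 0
Divide by 6: r² + 6r + 9 = 0
Factored: (r + 3)² = 0
Repeated root: r = -3
General solution: y = (C₁ + C₂x)e^(-3x)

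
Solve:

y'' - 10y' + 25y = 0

Characteristic equation: r² - 10r + 25 = 0
Factored: (r - 5)² = 0
Repeated root: r = 5
General solution: y = (C₁ + C₂x)e^(5x)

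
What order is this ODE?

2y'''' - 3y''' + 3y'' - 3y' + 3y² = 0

The order is 4 (highest derivative is of order 4).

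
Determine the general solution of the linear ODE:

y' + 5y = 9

Using integrating factor method:

General solution: y = 9/5 + Ce^(-5x)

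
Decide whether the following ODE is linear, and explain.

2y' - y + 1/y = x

Nonlinear (1/y term)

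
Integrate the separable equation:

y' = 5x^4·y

Separating variables and integrating:
ln|y| = x^5 + C

General solution: y = Ce^(x^5)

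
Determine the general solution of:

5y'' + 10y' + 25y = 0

Characteristic equation: 5r² + 10r + 25 = 0
Divide by 5: r² + 2r + 5 = 0
Roots: r = -1 ± 2i (complex conjugates)
General solution: y = e^(-x)(C₁cos(2x) + C₂sin(2x))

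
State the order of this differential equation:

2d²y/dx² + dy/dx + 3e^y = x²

The order is 2 (highest derivative is of order 2).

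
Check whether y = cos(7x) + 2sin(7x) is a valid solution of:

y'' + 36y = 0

Verification:
y'' = -49cos(7x) - 98sin(7x)
y'' + 36y ≠ 0 (frequency mismatch: got 49 instead of 36)

No, it is not a solution.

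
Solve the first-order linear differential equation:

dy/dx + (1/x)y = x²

Using integrating factor method:

General solution: y = (1/4)x^3 + C/x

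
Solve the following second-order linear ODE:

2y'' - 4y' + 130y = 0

Characteristic equation: 2r² - 4r + 130 = 0
Divide by 2: r² - 2r + 65 = 0
Roots: r = 1 ± 8i (complex conjugates)
General solution: y = e^x(C₁cos(8x) + C₂sin(8x))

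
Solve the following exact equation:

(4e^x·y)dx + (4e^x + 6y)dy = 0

Verify exactness: ∂M/∂y = ∂N/∂x ✓
Find F(x,y) such that ∂F/∂x = M, ∂F/∂y = N
Solution: 4e^x·y + 3y² = C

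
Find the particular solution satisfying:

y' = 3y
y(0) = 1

General solution: y = Ce^(3x)
Applying IC y(0) = 1:
Particular solution: y = e^(3x)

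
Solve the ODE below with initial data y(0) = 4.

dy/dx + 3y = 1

General solution: y = 1/3 + Ce^(-3x)
Applying y(0) = 4: C = 4 - 1/3 = 11/3
Particular solution: y = 1/3 + (11/3)e^(-3x)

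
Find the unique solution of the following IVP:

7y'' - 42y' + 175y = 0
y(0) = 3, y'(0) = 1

General solution: y = e^(3x)(C₁cos(4x) + C₂sin(4x))
Complex roots r = 3 ± 4i
Applying ICs: C₁ = 3, C₂ = -2
Particular solution: y = e^(3x)(3cos(4x) - 2sin(4x))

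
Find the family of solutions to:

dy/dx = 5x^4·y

Separating variables and integrating:
ln|y| = x^5 + C

General solution: y = Ce^(x^5)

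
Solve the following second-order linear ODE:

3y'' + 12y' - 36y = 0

Characteristic equation: 3r² + 12r - 36 = 0
Divide by 3: r² + 4r - 12 = 0
Roots: r = 2, -6 (distinct real)
General solution: y = C₁e^(2x) + C₂e^(-6x)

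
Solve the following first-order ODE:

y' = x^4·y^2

Separating variables and integrating:
-1/y = x^5/5 + C

General solution: y^-1 = (-1/5)x^5 + C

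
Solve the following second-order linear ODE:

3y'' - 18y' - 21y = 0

Characteristic equation: 3r² - 18r - 21 = 0
Divide by 3: r² - 6r - 7 = 0
Roots: r = 7, -1 (distinct real)
General solution: y = C₁e^(7x) + C₂e^(-x)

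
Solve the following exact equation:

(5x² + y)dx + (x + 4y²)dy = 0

Verify exactness: ∂M/∂y = ∂N/∂x ✓
Find F(x,y) such that ∂F/∂x = M, ∂F/∂y = N
Solution: 5x³/3 + xy + 4y³/3 = C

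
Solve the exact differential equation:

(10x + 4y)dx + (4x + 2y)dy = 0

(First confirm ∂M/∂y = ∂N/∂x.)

Verify exactness: ∂M/∂y = ∂N/∂x ✓
Find F(x,y) such that ∂F/∂x = M, ∂F/∂y = N
Solution: 5x² + 4xy + y² = C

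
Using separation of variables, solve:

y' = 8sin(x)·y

Separating variables and integrating:
ln|y| = -8cos(x) + C

General solution: y = Ce^(-8cos(x))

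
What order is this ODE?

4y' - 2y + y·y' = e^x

The order is 1 (highest derivative is of order 1).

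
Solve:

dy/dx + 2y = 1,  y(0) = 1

General solution: y = 1/2 + Ce^(-2x)
Applying y(0) = 1: C = 1 - 1/2 = 1/2
Particular solution: y = 1/2 + (1/2)e^(-2x)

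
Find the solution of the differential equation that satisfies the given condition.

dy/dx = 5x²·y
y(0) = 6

General solution: y = Ce^(5x³/3)
Applying IC y(0) = 6:
Particular solution: y = 6e^(5x³/3)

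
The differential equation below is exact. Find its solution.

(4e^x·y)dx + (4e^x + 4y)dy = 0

Verify exactness: ∂M/∂y = ∂N/∂x ✓
Find F(x,y) such that ∂F/∂x = M, ∂F/∂y = N
Solution: 4e^x·y + 2y² = C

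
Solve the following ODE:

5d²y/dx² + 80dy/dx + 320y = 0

Characteristic equation: 5r² + 80r + 320 = 0
Divide by 5: r² + 16r + 64 = 0
Factored: (r + 8)² = 0
Repeated root: r = -8
General solution: y = (C₁ + C₂x)e^(-8x)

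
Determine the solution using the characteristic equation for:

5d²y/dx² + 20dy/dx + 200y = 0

Characteristic equation: 5r² + 20r + 200 = 0
Divide by 5: r² + 4r + 40 = 0
Roots: r = -2 ± 6i (complex conjugates)
General solution: y = e^(-2x)(C₁cos(6x) + C₂sin(6x))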